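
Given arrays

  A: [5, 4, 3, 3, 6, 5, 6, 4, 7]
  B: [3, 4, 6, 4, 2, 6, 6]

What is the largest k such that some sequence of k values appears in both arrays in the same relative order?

Match 4 (A #2, B #4); then 6 (A #5, B #6); then 6 (A #7, B #7) — 3 values in the same relative order in both. The LCS DP gives dp[9][7] = 3, so this is optimal.

3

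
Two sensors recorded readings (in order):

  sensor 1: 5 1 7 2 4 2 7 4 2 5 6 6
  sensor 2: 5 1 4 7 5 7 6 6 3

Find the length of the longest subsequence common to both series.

Let dp[i][j] be the LCS length of the first i values of sensor 1 and the first j values of sensor 2. dp[i][j] = dp[i-1][j-1]+1 when the i-th and j-th values match, else max(dp[i-1][j], dp[i][j-1]).
    ·  5  1  4  7  5  7  6  6  3
 ·  0  0  0  0  0  0  0  0  0  0
 5  0  1  1  1  1  1  1  1  1  1
 1  0  1  2  2  2  2  2  2  2  2
 7  0  1  2  2  3  3  3  3  3  3
 2  0  1  2  2  3  3  3  3  3  3
 4  0  1  2  3  3  3  3  3  3  3
 2  0  1  2  3  3  3  3  3  3  3
 7  0  1  2  3  4  4  4  4  4  4
 4  0  1  2  3  4  4  4  4  4  4
 2  0  1  2  3  4  4  4  4  4  4
 5  0  1  2  3  4  5  5  5  5  5
 6  0  1  2  3  4  5  5  6  6  6
 6  0  1  2  3  4  5  5  6  7  7
dp[12][9] = 7. One LCS (by backtracking along matches): 5, 1, 4, 7, 5, 6, 6.

7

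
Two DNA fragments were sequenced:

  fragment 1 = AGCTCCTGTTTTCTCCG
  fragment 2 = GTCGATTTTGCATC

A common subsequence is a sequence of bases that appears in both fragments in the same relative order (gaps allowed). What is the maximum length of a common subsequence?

11

Match G (fragment 1 #2, fragment 2 #1) → T (fragment 1 #4, fragment 2 #2) → C (fragment 1 #6, fragment 2 #3) → G (fragment 1 #8, fragment 2 #4) → T (fragment 1 #9, fragment 2 #6) → T (fragment 1 #10, fragment 2 #7) → T (fragment 1 #11, fragment 2 #8) → T (fragment 1 #12, fragment 2 #9) → C (fragment 1 #13, fragment 2 #11) → T (fragment 1 #14, fragment 2 #13) → C (fragment 1 #16, fragment 2 #14) — 11 bases in the same relative order in both, and the DP table's final entry dp[17][14] is also 11, so no common subsequence is longer.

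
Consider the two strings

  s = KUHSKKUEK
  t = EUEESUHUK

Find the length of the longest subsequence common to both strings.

4

Pick U (s #2, t #6), H (s #3, t #7), U (s #7, t #8), K (s #9, t #9); all 4 characters appear in both, in order. The LCS DP gives dp[9][9] = 4, so this is optimal.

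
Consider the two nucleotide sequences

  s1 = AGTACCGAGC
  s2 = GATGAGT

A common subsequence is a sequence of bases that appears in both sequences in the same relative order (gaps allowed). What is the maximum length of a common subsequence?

Pick A at s1[1]=s2[2], T at s1[3]=s2[3], G at s1[7]=s2[4], A at s1[8]=s2[5], G at s1[9]=s2[6]; all 5 bases appear in both, in order. The LCS DP gives dp[10][7] = 5, so this is optimal.

5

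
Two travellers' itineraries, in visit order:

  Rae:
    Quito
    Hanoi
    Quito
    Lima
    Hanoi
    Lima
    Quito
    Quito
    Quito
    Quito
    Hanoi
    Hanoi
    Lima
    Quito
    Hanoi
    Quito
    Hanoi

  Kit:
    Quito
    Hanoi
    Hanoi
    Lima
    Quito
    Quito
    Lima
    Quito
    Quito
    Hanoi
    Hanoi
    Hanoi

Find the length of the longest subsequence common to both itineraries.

11

Taking Quito (Rae #1, Kit #1) → Hanoi (Rae #2, Kit #2) → Hanoi (Rae #5, Kit #3) → Lima (Rae #6, Kit #4) → Quito (Rae #7, Kit #5) → Quito (Rae #8, Kit #6) → Quito (Rae #9, Kit #8) → Quito (Rae #10, Kit #9) → Hanoi (Rae #12, Kit #10) → Hanoi (Rae #15, Kit #11) → Hanoi (Rae #17, Kit #12) gives a common subsequence of length 11. dp[17][12] = 11 confirms this is the maximum.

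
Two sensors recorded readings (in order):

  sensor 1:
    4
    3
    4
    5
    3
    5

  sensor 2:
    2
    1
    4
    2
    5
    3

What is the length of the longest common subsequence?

Pick 4 [1,3] → 5 [4,5] → 3 [5,6]; all 3 values appear in both, in order. The LCS DP gives dp[6][6] = 3, so this is optimal.

3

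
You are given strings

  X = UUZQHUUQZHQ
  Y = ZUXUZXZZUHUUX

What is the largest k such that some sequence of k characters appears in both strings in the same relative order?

Let dp[i][j] be the LCS length of the first i characters of X and the first j characters of Y. dp[i][j] = dp[i-1][j-1]+1 when the i-th and j-th characters match, else max(dp[i-1][j], dp[i][j-1]).
    ·  Z  U  X  U  Z  X  Z  Z  U  H  U  U  X
 ·  0  0  0  0  0  0  0  0  0  0  0  0  0  0
 U  0  0  1  1  1  1  1  1  1  1  1  1  1  1
 U  0  0  1  1  2  2  2  2  2  2  2  2  2  2
 Z  0  1  1  1  2  3  3  3  3  3  3  3  3  3
 Q  0  1  1  1  2  3  3  3  3  3  3  3  3  3
 H  0  1  1  1  2  3  3  3  3  3  4  4  4  4
 U  0  1  2  2  2  3  3  3  3  4  4  5  5  5
 U  0  1  2  2  3  3  3  3  3  4  4  5  6  6
 Q  0  1  2  2  3  3  3  3  3  4  4  5  6  6
 Z  0  1  2  2  3  4  4  4  4  4  4  5  6  6
 H  0  1  2  2  3  4  4  4  4  4  5  5  6  6
 Q  0  1  2  2  3  4  4  4  4  4  5  5  6  6
dp[11][13] = 6. One LCS (by backtracking along matches): UUZHUU.

6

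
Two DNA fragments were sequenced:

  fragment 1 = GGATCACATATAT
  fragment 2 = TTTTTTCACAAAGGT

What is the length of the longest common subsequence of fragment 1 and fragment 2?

Pick T [4,6] → C [5,7] → A [6,8] → C [7,9] → A [8,10] → A [10,11] → A [12,12] → T [13,15]; all 8 bases appear in both, in order. dp[13][15] = 8 confirms this is the maximum.

8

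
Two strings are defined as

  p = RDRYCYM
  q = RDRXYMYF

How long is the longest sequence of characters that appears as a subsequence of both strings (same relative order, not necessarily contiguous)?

5

Let dp[i][j] be the LCS length of the first i characters of p and the first j characters of q. dp[i][j] = dp[i-1][j-1]+1 when the i-th and j-th characters match, else max(dp[i-1][j], dp[i][j-1]).
    ·  R  D  R  X  Y  M  Y  F
 ·  0  0  0  0  0  0  0  0  0
 R  0  1  1  1  1  1  1  1  1
 D  0  1  2  2  2  2  2  2  2
 R  0  1  2  3  3  3  3  3  3
 Y  0  1  2  3  3  4  4  4  4
 C  0  1  2  3  3  4  4  4  4
 Y  0  1  2  3  3  4  4  5  5
 M  0  1  2  3  3  4  5  5  5
dp[7][8] = 5. One LCS (by backtracking along matches): RDRYY.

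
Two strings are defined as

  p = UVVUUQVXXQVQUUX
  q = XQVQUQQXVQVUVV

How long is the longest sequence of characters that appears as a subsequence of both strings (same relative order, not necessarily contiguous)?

7

Pick V at p[2]=q[3], then U at p[4]=q[5], then Q at p[6]=q[7], then V at p[7]=q[9], then Q at p[10]=q[10], then V at p[11]=q[11], then U at p[13]=q[12]; all 7 characters appear in both, in order. dp[15][14] = 7 confirms this is the maximum.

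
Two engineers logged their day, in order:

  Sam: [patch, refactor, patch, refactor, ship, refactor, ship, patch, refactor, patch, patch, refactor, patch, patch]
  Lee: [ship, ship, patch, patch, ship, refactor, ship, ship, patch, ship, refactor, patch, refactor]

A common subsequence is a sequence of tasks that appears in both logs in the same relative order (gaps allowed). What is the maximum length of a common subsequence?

9

Pick patch [1,3], patch [3,4], refactor [4,6], ship [5,7], ship [7,8], patch [8,9], refactor [9,11], patch [11,12], refactor [12,13]; all 9 tasks appear in both, in order. Since dp[14][13] = 9, nothing longer is possible.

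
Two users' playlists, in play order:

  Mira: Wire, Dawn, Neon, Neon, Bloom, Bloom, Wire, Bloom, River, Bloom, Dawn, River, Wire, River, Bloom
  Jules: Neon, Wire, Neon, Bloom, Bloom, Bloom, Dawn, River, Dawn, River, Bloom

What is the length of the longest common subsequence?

9

Pick Wire [1,2], Neon [4,3], Bloom [5,4], Bloom [6,5], Bloom [8,6], River [9,8], Dawn [11,9], River [14,10], Bloom [15,11]; all 9 songs appear in both, in order. Since dp[15][11] = 9, nothing longer is possible.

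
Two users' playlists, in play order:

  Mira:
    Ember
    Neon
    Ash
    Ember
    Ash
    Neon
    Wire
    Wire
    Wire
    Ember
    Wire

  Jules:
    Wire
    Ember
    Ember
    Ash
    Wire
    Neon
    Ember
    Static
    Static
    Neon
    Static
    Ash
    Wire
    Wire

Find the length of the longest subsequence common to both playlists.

6

Match Ember (Mira #1, Jules #3), Neon (Mira #2, Jules #6), Ember (Mira #4, Jules #7), Ash (Mira #5, Jules #12), Wire (Mira #9, Jules #13), Wire (Mira #11, Jules #14) — 6 songs in the same relative order in both. Since dp[11][14] = 6, nothing longer is possible.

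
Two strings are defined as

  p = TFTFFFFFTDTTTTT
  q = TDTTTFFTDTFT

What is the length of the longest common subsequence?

Taking T (p #1, q #4) → T (p #3, q #5) → F (p #7, q #6) → F (p #8, q #7) → T (p #9, q #8) → D (p #10, q #9) → T (p #11, q #10) → T (p #15, q #12) gives a common subsequence of length 8, and the DP table's final entry dp[15][12] is also 8, so no common subsequence is longer.

8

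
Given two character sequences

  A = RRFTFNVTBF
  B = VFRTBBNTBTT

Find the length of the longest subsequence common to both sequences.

5

Let dp[i][j] be the LCS length of the first i characters of A and the first j characters of B. dp[i][j] = dp[i-1][j-1]+1 when the i-th and j-th characters match, else max(dp[i-1][j], dp[i][j-1]).
    ·  V  F  R  T  B  B  N  T  B  T  T
 ·  0  0  0  0  0  0  0  0  0  0  0  0
 R  0  0  0  1  1  1  1  1  1  1  1  1
 R  0  0  0  1  1  1  1  1  1  1  1  1
 F  0  0  1  1  1  1  1  1  1  1  1  1
 T  0  0  1  1  2  2  2  2  2  2  2  2
 F  0  0  1  1  2  2  2  2  2  2  2  2
 N  0  0  1  1  2  2  2  3  3  3  3  3
 V  0  1  1  1  2  2  2  3  3  3  3  3
 T  0  1  1  1  2  2  2  3  4  4  4  4
 B  0  1  1  1  2  3  3  3  4  5  5  5
 F  0  1  2  2  2  3  3  3  4  5  5  5
dp[10][11] = 5. One LCS (by backtracking along matches): RTNTB.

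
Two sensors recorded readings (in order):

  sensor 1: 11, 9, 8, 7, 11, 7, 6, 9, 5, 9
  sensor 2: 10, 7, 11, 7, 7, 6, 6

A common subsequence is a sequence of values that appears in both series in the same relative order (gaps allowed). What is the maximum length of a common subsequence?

4

One common subsequence of length 4: 11 (sensor 1 #1, sensor 2 #3), 7 (sensor 1 #4, sensor 2 #4), 7 (sensor 1 #6, sensor 2 #5), 6 (sensor 1 #7, sensor 2 #7). dp[10][7] = 4 confirms this is the maximum.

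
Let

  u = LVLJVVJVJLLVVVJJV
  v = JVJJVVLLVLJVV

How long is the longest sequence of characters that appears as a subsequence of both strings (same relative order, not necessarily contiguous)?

9

Pick V (u #2, v #2), J (u #4, v #4), V (u #6, v #5), V (u #8, v #6), L (u #10, v #7), L (u #11, v #8), V (u #12, v #9), V (u #14, v #12), V (u #17, v #13); all 9 characters appear in both, in order. The LCS DP gives dp[17][13] = 9, so this is optimal.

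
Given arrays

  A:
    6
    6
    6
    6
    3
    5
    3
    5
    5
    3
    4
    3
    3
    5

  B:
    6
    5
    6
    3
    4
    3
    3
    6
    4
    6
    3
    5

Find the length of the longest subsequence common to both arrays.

Pick 6 [1,1]; then 6 [4,3]; then 3 [5,4]; then 3 [7,6]; then 3 [10,7]; then 4 [11,9]; then 3 [13,11]; then 5 [14,12]; all 8 values appear in both, in order. Since dp[14][12] = 8, nothing longer is possible.

8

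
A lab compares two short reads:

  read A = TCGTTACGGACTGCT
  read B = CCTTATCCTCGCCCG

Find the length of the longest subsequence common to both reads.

9

Taking C at read A[2]=read B[2], then T at read A[4]=read B[3], then T at read A[5]=read B[4], then A at read A[6]=read B[5], then C at read A[7]=read B[7], then C at read A[11]=read B[8], then T at read A[12]=read B[9], then G at read A[13]=read B[11], then C at read A[14]=read B[14] gives a common subsequence of length 9. dp[15][15] = 9 confirms this is the maximum.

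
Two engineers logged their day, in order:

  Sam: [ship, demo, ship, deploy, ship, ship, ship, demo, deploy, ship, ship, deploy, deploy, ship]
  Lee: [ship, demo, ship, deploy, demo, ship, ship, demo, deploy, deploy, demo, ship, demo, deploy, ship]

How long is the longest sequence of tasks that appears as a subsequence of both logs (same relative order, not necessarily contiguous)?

Taking ship (Sam #1, Lee #1), then demo (Sam #2, Lee #2), then ship (Sam #3, Lee #3), then deploy (Sam #4, Lee #4), then ship (Sam #6, Lee #6), then ship (Sam #7, Lee #7), then demo (Sam #8, Lee #8), then deploy (Sam #9, Lee #10), then ship (Sam #10, Lee #12), then deploy (Sam #13, Lee #14), then ship (Sam #14, Lee #15) gives a common subsequence of length 11. Since dp[14][15] = 11, nothing longer is possible.

11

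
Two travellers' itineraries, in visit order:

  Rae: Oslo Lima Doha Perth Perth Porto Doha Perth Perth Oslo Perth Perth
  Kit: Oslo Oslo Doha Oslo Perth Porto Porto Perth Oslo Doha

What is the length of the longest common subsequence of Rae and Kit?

6

One common subsequence of length 6: Oslo at Rae[1]=Kit[2], Doha at Rae[3]=Kit[3], Perth at Rae[4]=Kit[5], Porto at Rae[6]=Kit[7], Perth at Rae[9]=Kit[8], Oslo at Rae[10]=Kit[9]. The LCS DP gives dp[12][10] = 6, so this is optimal.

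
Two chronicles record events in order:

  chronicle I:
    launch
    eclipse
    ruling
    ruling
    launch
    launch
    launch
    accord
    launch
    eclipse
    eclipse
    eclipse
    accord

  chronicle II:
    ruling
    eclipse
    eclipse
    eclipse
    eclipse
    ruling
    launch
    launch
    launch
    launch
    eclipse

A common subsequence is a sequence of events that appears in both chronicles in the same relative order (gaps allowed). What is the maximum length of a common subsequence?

7

Match eclipse [2,5]; then ruling [4,6]; then launch [5,7]; then launch [6,8]; then launch [7,9]; then launch [9,10]; then eclipse [12,11] — 7 events in the same relative order in both, and the DP table's final entry dp[13][11] is also 7, so no common subsequence is longer.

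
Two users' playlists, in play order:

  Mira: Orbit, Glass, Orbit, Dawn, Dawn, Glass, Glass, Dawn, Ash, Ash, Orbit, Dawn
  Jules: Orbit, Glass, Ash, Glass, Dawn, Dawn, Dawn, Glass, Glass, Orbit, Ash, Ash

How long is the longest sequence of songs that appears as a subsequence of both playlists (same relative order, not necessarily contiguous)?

One common subsequence of length 8: Orbit at Mira[1]=Jules[1], then Glass at Mira[2]=Jules[4], then Dawn at Mira[4]=Jules[6], then Dawn at Mira[5]=Jules[7], then Glass at Mira[6]=Jules[8], then Glass at Mira[7]=Jules[9], then Ash at Mira[9]=Jules[11], then Ash at Mira[10]=Jules[12]. dp[12][12] = 8 confirms this is the maximum.

8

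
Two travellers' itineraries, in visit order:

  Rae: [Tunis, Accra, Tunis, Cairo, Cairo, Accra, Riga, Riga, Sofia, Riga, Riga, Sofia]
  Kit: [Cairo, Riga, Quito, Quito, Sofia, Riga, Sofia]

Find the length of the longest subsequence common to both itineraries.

Taking Cairo (Rae #5, Kit #1), then Riga (Rae #7, Kit #2), then Sofia (Rae #9, Kit #5), then Riga (Rae #11, Kit #6), then Sofia (Rae #12, Kit #7) gives a common subsequence of length 5. The LCS DP gives dp[12][7] = 5, so this is optimal.

5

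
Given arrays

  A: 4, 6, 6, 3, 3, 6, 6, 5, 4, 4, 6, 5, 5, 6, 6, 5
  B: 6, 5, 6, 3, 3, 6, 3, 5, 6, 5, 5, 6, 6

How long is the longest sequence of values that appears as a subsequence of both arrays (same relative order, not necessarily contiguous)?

11

Pick 6 [2,1]; then 6 [3,3]; then 3 [4,4]; then 3 [5,5]; then 6 [6,6]; then 5 [8,8]; then 6 [11,9]; then 5 [12,10]; then 5 [13,11]; then 6 [14,12]; then 6 [15,13]; all 11 values appear in both, in order. The LCS DP gives dp[16][13] = 11, so this is optimal.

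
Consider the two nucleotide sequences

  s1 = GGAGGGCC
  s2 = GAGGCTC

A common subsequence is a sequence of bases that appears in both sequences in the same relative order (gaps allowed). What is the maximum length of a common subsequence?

6

Taking G [2,1], A [3,2], G [5,3], G [6,4], C [7,5], C [8,7] gives a common subsequence of length 6. Since dp[8][7] = 6, nothing longer is possible.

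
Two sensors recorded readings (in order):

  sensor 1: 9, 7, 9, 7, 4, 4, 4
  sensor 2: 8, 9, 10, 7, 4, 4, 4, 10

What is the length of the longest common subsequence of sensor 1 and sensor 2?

Let dp[i][j] be the LCS length of the first i values of sensor 1 and the first j values of sensor 2. dp[i][j] = dp[i-1][j-1]+1 when the i-th and j-th values match, else max(dp[i-1][j], dp[i][j-1]).
    ·  8  9 10  7  4  4  4 10
 ·  0  0  0  0  0  0  0  0  0
 9  0  0  1  1  1  1  1  1  1
 7  0  0  1  1  2  2  2  2  2
 9  0  0  1  1  2  2  2  2  2
 7  0  0  1  1  2  2  2  2  2
 4  0  0  1  1  2  3  3  3  3
 4  0  0  1  1  2  3  4  4  4
 4  0  0  1  1  2  3  4  5  5
dp[7][8] = 5. One LCS (by backtracking along matches): 9, 7, 4, 4, 4.

5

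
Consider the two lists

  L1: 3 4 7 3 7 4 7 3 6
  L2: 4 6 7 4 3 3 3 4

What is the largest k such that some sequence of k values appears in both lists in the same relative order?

One common subsequence of length 4: 4 (L1 #2, L2 #1); then 7 (L1 #3, L2 #3); then 3 (L1 #4, L2 #7); then 4 (L1 #6, L2 #8), and the DP table's final entry dp[9][8] is also 4, so no common subsequence is longer.

4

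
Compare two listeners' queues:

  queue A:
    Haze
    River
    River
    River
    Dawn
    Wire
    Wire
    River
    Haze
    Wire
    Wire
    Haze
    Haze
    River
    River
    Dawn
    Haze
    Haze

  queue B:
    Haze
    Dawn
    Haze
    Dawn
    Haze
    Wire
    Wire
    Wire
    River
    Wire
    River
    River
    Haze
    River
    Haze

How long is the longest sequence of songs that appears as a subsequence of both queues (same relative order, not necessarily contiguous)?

One common subsequence of length 10: Haze [1,3], then Dawn [5,4], then Wire [6,7], then Wire [7,8], then River [8,9], then Wire [11,10], then River [14,11], then River [15,12], then Haze [17,13], then Haze [18,15], and the DP table's final entry dp[18][15] is also 10, so no common subsequence is longer.

10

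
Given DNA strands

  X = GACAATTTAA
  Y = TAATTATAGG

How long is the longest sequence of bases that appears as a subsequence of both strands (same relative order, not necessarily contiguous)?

Pick A at X[4]=Y[2], then A at X[5]=Y[3], then T at X[6]=Y[4], then T at X[7]=Y[5], then T at X[8]=Y[7], then A at X[9]=Y[8]; all 6 bases appear in both, in order. dp[10][10] = 6 confirms this is the maximum.

6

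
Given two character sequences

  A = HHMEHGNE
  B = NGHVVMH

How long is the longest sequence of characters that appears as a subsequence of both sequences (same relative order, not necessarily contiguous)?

Match H [1,3] → M [3,6] → H [5,7] — 3 characters in the same relative order in both. The LCS DP gives dp[8][7] = 3, so this is optimal.

3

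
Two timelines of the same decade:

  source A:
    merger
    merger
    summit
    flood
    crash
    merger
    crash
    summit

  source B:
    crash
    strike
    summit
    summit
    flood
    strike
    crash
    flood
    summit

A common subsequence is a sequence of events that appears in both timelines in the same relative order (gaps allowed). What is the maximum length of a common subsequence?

4

One common subsequence of length 4: summit at source A[3]=source B[4]; then flood at source A[4]=source B[5]; then crash at source A[5]=source B[7]; then summit at source A[8]=source B[9], and the DP table's final entry dp[8][9] is also 4, so no common subsequence is longer.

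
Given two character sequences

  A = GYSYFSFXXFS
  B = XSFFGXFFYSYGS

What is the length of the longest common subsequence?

6

One common subsequence of length 6: S (A #3, B #2); then F (A #5, B #3); then F (A #7, B #4); then X (A #8, B #6); then F (A #10, B #8); then S (A #11, B #13), and the DP table's final entry dp[11][13] is also 6, so no common subsequence is longer.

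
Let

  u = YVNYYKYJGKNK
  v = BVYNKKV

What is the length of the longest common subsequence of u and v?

Let dp[i][j] be the LCS length of the first i characters of u and the first j characters of v. dp[i][j] = dp[i-1][j-1]+1 when the i-th and j-th characters match, else max(dp[i-1][j], dp[i][j-1]).
    ·  B  V  Y  N  K  K  V
 ·  0  0  0  0  0  0  0  0
 Y  0  0  0  1  1  1  1  1
 V  0  0  1  1  1  1  1  2
 N  0  0  1  1  2  2  2  2
 Y  0  0  1  2  2  2  2  2
 Y  0  0  1  2  2  2  2  2
 K  0  0  1  2  2  3  3  3
 Y  0  0  1  2  2  3  3  3
 J  0  0  1  2  2  3  3  3
 G  0  0  1  2  2  3  3  3
 K  0  0  1  2  2  3  4  4
 N  0  0  1  2  3  3  4  4
 K  0  0  1  2  3  4  4  4
dp[12][7] = 4. One LCS (by backtracking along matches): YNKK.

4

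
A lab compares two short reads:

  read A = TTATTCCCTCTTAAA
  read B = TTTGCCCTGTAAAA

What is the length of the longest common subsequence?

11

Match T [1,1], T [2,2], T [4,3], C [6,5], C [7,6], C [8,7], T [9,8], T [11,10], A [13,12], A [14,13], A [15,14] — 11 bases in the same relative order in both, and the DP table's final entry dp[15][14] is also 11, so no common subsequence is longer.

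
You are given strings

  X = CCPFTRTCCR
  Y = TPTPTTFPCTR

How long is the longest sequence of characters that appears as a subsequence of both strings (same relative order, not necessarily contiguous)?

Let dp[i][j] be the LCS length of the first i characters of X and the first j characters of Y. dp[i][j] = dp[i-1][j-1]+1 when the i-th and j-th characters match, else max(dp[i-1][j], dp[i][j-1]).
    ·  T  P  T  P  T  T  F  P  C  T  R
 ·  0  0  0  0  0  0  0  0  0  0  0  0
 C  0  0  0  0  0  0  0  0  0  1  1  1
 C  0  0  0  0  0  0  0  0  0  1  1  1
 P  0  0  1  1  1  1  1  1  1  1  1  1
 F  0  0  1  1  1  1  1  2  2  2  2  2
 T  0  1  1  2  2  2  2  2  2  2  3  3
 R  0  1  1  2  2  2  2  2  2  2  3  4
 T  0  1  1  2  2  3  3  3  3  3  3  4
 C  0  1  1  2  2  3  3  3  3  4  4  4
 C  0  1  1  2  2  3  3  3  3  4  4  4
 R  0  1  1  2  2  3  3  3  3  4  4  5
dp[10][11] = 5. One LCS (by backtracking along matches): PTTCR.

5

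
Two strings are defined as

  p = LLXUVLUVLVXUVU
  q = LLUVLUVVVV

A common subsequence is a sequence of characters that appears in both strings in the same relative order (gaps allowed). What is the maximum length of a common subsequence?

9

Let dp[i][j] be the LCS length of the first i characters of p and the first j characters of q. dp[i][j] = dp[i-1][j-1]+1 when the i-th and j-th characters match, else max(dp[i-1][j], dp[i][j-1]).
    ·  L  L  U  V  L  U  V  V  V  V
 ·  0  0  0  0  0  0  0  0  0  0  0
 L  0  1  1  1  1  1  1  1  1  1  1
 L  0  1  2  2  2  2  2  2  2  2  2
 X  0  1  2  2  2  2  2  2  2  2  2
 U  0  1  2  3  3  3  3  3  3  3  3
 V  0  1  2  3  4  4  4  4  4  4  4
 L  0  1  2  3  4  5  5  5  5  5  5
 U  0  1  2  3  4  5  6  6  6  6  6
 V  0  1  2  3  4  5  6  7  7  7  7
 L  0  1  2  3  4  5  6  7  7  7  7
 V  0  1  2  3  4  5  6  7  8  8  8
 X  0  1  2  3  4  5  6  7  8  8  8
 U  0  1  2  3  4  5  6  7  8  8  8
 V  0  1  2  3  4  5  6  7  8  9  9
 U  0  1  2  3  4  5  6  7  8  9  9
dp[14][10] = 9. One LCS (by backtracking along matches): LLUVLUVVV.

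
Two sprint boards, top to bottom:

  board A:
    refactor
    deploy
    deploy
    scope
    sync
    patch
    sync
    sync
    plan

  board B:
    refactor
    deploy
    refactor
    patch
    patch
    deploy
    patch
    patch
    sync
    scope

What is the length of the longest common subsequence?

5

Match refactor (board A #1, board B #1), then deploy (board A #2, board B #2), then deploy (board A #3, board B #6), then patch (board A #6, board B #8), then sync (board A #7, board B #9) — 5 tasks in the same relative order in both. Since dp[9][10] = 5, nothing longer is possible.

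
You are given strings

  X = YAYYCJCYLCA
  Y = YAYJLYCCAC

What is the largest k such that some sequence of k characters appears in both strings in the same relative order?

Pick Y at X[1]=Y[1], then A at X[2]=Y[2], then Y at X[3]=Y[3], then Y at X[4]=Y[6], then C at X[5]=Y[7], then C at X[7]=Y[8], then C at X[10]=Y[10]; all 7 characters appear in both, in order. Since dp[11][10] = 7, nothing longer is possible.

7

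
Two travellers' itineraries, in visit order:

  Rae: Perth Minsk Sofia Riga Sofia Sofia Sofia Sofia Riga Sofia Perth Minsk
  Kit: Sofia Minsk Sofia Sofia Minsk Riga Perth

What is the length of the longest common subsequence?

One common subsequence of length 5: Minsk [2,2] → Sofia [3,3] → Sofia [5,4] → Riga [9,6] → Perth [11,7]. dp[12][7] = 5 confirms this is the maximum.

5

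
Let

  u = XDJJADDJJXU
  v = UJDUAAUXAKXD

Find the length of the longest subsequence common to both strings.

Match X at u[1]=v[8] → A at u[5]=v[9] → D at u[7]=v[12] — 3 characters in the same relative order in both. dp[11][12] = 3 confirms this is the maximum.

3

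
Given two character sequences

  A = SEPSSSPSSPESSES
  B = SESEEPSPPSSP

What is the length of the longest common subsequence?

Taking S (A #1, B #3); then E (A #2, B #5); then P (A #3, B #6); then S (A #4, B #7); then P (A #7, B #9); then S (A #8, B #10); then S (A #9, B #11); then P (A #10, B #12) gives a common subsequence of length 8. The LCS DP gives dp[15][12] = 8, so this is optimal.

8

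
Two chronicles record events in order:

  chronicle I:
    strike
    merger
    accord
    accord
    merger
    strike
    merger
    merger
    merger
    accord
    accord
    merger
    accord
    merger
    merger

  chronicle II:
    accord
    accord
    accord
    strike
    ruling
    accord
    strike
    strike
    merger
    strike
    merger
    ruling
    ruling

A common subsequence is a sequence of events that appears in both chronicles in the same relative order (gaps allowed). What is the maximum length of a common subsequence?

6

Pick accord at chronicle I[3]=chronicle II[2] → accord at chronicle I[4]=chronicle II[3] → strike at chronicle I[6]=chronicle II[4] → accord at chronicle I[10]=chronicle II[6] → merger at chronicle I[12]=chronicle II[9] → merger at chronicle I[14]=chronicle II[11]; all 6 events appear in both, in order. Since dp[15][13] = 6, nothing longer is possible.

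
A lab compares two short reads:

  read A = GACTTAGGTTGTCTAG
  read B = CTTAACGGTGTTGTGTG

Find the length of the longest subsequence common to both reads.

Taking C (read A #3, read B #1); then T (read A #4, read B #2); then T (read A #5, read B #3); then A (read A #6, read B #5); then G (read A #7, read B #8); then G (read A #8, read B #10); then T (read A #9, read B #11); then T (read A #10, read B #12); then G (read A #11, read B #13); then T (read A #12, read B #14); then T (read A #14, read B #16); then G (read A #16, read B #17) gives a common subsequence of length 12. dp[16][17] = 12 confirms this is the maximum.

12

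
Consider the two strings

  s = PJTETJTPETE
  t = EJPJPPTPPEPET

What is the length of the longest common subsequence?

One common subsequence of length 7: P at s[1]=t[3], then J at s[2]=t[4], then T at s[3]=t[7], then E at s[4]=t[10], then P at s[8]=t[11], then E at s[9]=t[12], then T at s[10]=t[13]. The LCS DP gives dp[11][13] = 7, so this is optimal.

7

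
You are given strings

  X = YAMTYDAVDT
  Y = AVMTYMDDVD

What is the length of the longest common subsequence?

7

Taking A [2,1], then M [3,3], then T [4,4], then Y [5,5], then D [6,8], then V [8,9], then D [9,10] gives a common subsequence of length 7, and the DP table's final entry dp[10][10] is also 7, so no common subsequence is longer.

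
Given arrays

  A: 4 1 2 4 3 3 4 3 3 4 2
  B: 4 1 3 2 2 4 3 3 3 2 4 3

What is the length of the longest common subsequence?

8

Taking 4 [1,1]; then 1 [2,2]; then 2 [3,5]; then 4 [4,6]; then 3 [5,8]; then 3 [6,9]; then 4 [7,11]; then 3 [9,12] gives a common subsequence of length 8. dp[11][12] = 8 confirms this is the maximum.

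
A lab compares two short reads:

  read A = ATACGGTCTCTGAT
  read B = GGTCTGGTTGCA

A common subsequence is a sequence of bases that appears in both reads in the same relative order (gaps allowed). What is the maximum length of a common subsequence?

8

Match T [2,3]; then C [4,4]; then G [5,6]; then G [6,7]; then T [7,8]; then T [9,9]; then C [10,11]; then A [13,12] — 8 bases in the same relative order in both. dp[14][12] = 8 confirms this is the maximum.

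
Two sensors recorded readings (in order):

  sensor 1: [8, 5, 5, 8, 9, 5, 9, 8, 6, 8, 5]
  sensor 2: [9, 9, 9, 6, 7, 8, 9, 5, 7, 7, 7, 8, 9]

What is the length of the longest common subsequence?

5

Let dp[i][j] be the LCS length of the first i values of sensor 1 and the first j values of sensor 2. dp[i][j] = dp[i-1][j-1]+1 when the i-th and j-th values match, else max(dp[i-1][j], dp[i][j-1]).
    ·  9  9  9  6  7  8  9  5  7  7  7  8  9
 ·  0  0  0  0  0  0  0  0  0  0  0  0  0  0
 8  0  0  0  0  0  0  1  1  1  1  1  1  1  1
 5  0  0  0  0  0  0  1  1  2  2  2  2  2  2
 5  0  0  0  0  0  0  1  1  2  2  2  2  2  2
 8  0  0  0  0  0  0  1  1  2  2  2  2  3  3
 9  0  1  1  1  1  1  1  2  2  2  2  2  3  4
 5  0  1  1  1  1  1  1  2  3  3  3  3  3  4
 9  0  1  2  2  2  2  2  2  3  3  3  3  3  4
 8  0  1  2  2  2  2  3  3  3  3  3  3  4  4
 6  0  1  2  2  3  3  3  3  3  3  3  3  4  4
 8  0  1  2  2  3  3  4  4  4  4  4  4  4  4
 5  0  1  2  2  3  3  4  4  5  5  5  5  5  5
dp[11][13] = 5. One LCS (by backtracking along matches): 9, 9, 6, 8, 5.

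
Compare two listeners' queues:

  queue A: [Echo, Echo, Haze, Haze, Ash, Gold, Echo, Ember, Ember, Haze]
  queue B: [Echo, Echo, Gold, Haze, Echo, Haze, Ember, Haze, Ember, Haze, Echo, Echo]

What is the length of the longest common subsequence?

7

Taking Echo [1,1] → Echo [2,2] → Haze [3,4] → Haze [4,6] → Ember [8,7] → Ember [9,9] → Haze [10,10] gives a common subsequence of length 7. dp[10][12] = 7 confirms this is the maximum.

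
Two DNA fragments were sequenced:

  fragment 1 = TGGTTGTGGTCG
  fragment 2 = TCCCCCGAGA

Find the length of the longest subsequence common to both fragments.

3

Let dp[i][j] be the LCS length of the first i bases of fragment 1 and the first j bases of fragment 2. dp[i][j] = dp[i-1][j-1]+1 when the i-th and j-th bases match, else max(dp[i-1][j], dp[i][j-1]).
    ·  T  C  C  C  C  C  G  A  G  A
 ·  0  0  0  0  0  0  0  0  0  0  0
 T  0  1  1  1  1  1  1  1  1  1  1
 G  0  1  1  1  1  1  1  2  2  2  2
 G  0  1  1  1  1  1  1  2  2  3  3
 T  0  1  1  1  1  1  1  2  2  3  3
 T  0  1  1  1  1  1  1  2  2  3  3
 G  0  1  1  1  1  1  1  2  2  3  3
 T  0  1  1  1  1  1  1  2  2  3  3
 G  0  1  1  1  1  1  1  2  2  3  3
 G  0  1  1  1  1  1  1  2  2  3  3
 T  0  1  1  1  1  1  1  2  2  3  3
 C  0  1  2  2  2  2  2  2  2  3  3
 G  0  1  2  2  2  2  2  3  3  3  3
dp[12][10] = 3. One LCS (by backtracking along matches): TGG.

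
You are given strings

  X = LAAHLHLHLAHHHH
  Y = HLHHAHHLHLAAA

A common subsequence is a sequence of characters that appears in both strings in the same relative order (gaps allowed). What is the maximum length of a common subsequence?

Match L at X[1]=Y[2] → A at X[3]=Y[5] → H at X[4]=Y[6] → H at X[6]=Y[7] → L at X[7]=Y[8] → H at X[8]=Y[9] → L at X[9]=Y[10] → A at X[10]=Y[13] — 8 characters in the same relative order in both, and the DP table's final entry dp[14][13] is also 8, so no common subsequence is longer.

8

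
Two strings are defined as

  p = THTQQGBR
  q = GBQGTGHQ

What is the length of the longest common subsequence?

Taking T (p #1, q #5), H (p #2, q #7), Q (p #5, q #8) gives a common subsequence of length 3. The LCS DP gives dp[8][8] = 3, so this is optimal.

3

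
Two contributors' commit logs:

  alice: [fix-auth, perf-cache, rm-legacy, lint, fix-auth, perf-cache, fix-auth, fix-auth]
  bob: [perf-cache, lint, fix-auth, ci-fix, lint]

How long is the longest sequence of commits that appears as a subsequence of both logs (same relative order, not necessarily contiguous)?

3

Match perf-cache (alice #2, bob #1) → lint (alice #4, bob #2) → fix-auth (alice #5, bob #3) — 3 commits in the same relative order in both. Since dp[8][5] = 3, nothing longer is possible.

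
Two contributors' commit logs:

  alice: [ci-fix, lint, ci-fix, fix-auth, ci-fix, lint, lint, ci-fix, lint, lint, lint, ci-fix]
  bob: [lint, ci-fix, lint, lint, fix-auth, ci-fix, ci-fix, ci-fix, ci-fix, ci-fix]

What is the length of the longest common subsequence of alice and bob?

6

Pick ci-fix [1,2]; then lint [2,4]; then ci-fix [3,7]; then ci-fix [5,8]; then ci-fix [8,9]; then ci-fix [12,10]; all 6 commits appear in both, in order. Since dp[12][10] = 6, nothing longer is possible.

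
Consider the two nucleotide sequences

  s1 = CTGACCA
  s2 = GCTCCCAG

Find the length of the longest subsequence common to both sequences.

Pick C (s1 #1, s2 #2), T (s1 #2, s2 #3), C (s1 #5, s2 #5), C (s1 #6, s2 #6), A (s1 #7, s2 #7); all 5 bases appear in both, in order, and the DP table's final entry dp[7][8] is also 5, so no common subsequence is longer.

5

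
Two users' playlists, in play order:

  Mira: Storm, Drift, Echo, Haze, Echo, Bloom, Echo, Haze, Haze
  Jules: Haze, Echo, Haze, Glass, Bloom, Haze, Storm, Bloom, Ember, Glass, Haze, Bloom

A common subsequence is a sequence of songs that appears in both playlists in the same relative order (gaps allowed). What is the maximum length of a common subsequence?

5

One common subsequence of length 5: Echo [3,2], Haze [4,3], Bloom [6,5], Haze [8,6], Haze [9,11], and the DP table's final entry dp[9][12] is also 5, so no common subsequence is longer.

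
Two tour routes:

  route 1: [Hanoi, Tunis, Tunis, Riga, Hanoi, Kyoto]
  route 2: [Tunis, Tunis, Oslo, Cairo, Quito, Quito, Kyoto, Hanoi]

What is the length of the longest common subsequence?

3

Pick Tunis (route 1 #2, route 2 #1) → Tunis (route 1 #3, route 2 #2) → Hanoi (route 1 #5, route 2 #8); all 3 stops appear in both, in order. Since dp[6][8] = 3, nothing longer is possible.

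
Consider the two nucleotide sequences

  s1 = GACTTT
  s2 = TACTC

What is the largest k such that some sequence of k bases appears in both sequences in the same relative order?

Taking A [2,2]; then C [3,3]; then T [4,4] gives a common subsequence of length 3. dp[6][5] = 3 confirms this is the maximum.

3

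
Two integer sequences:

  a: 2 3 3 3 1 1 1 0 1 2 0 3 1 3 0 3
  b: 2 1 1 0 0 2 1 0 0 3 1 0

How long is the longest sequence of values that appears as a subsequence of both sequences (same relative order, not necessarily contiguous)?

9

Pick 2 at a[1]=b[1], then 1 at a[5]=b[2], then 1 at a[6]=b[3], then 1 at a[7]=b[7], then 0 at a[8]=b[8], then 0 at a[11]=b[9], then 3 at a[12]=b[10], then 1 at a[13]=b[11], then 0 at a[15]=b[12]; all 9 values appear in both, in order. dp[16][12] = 9 confirms this is the maximum.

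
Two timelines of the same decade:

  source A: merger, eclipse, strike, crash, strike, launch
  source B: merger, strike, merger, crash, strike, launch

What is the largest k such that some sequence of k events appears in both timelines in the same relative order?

One common subsequence of length 5: merger at source A[1]=source B[1]; then strike at source A[3]=source B[2]; then crash at source A[4]=source B[4]; then strike at source A[5]=source B[5]; then launch at source A[6]=source B[6]. dp[6][6] = 5 confirms this is the maximum.

5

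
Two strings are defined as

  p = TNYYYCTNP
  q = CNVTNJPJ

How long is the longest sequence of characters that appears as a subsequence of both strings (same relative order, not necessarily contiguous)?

Pick N [2,2], then T [7,4], then N [8,5], then P [9,7]; all 4 characters appear in both, in order. Since dp[9][8] = 4, nothing longer is possible.

4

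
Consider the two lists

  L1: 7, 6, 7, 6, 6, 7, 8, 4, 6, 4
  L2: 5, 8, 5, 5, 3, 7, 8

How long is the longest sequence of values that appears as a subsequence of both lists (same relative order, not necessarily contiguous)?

2

Let dp[i][j] be the LCS length of the first i values of L1 and the first j values of L2. dp[i][j] = dp[i-1][j-1]+1 when the i-th and j-th values match, else max(dp[i-1][j], dp[i][j-1]).
    ·  5  8  5  5  3  7  8
 ·  0  0  0  0  0  0  0  0
 7  0  0  0  0  0  0  1  1
 6  0  0  0  0  0  0  1  1
 7  0  0  0  0  0  0  1  1
 6  0  0  0  0  0  0  1  1
 6  0  0  0  0  0  0  1  1
 7  0  0  0  0  0  0  1  1
 8  0  0  1  1  1  1  1  2
 4  0  0  1  1  1  1  1  2
 6  0  0  1  1  1  1  1  2
 4  0  0  1  1  1  1  1  2
dp[10][7] = 2. One LCS (by backtracking along matches): 7, 8.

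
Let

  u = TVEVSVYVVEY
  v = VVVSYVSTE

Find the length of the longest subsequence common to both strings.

6

One common subsequence of length 6: V (u #2, v #2), V (u #4, v #3), S (u #5, v #4), Y (u #7, v #5), V (u #8, v #6), E (u #10, v #9). Since dp[11][9] = 6, nothing longer is possible.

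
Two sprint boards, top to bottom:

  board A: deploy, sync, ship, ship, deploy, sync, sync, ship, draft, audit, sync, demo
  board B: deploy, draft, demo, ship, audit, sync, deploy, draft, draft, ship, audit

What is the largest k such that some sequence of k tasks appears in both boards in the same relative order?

One common subsequence of length 5: deploy at board A[1]=board B[1] → sync at board A[2]=board B[6] → deploy at board A[5]=board B[7] → ship at board A[8]=board B[10] → audit at board A[10]=board B[11]. dp[12][11] = 5 confirms this is the maximum.

5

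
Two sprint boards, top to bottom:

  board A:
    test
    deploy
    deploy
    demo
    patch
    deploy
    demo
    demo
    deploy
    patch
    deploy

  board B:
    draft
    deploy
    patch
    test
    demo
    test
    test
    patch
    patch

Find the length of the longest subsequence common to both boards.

Pick test [1,4], demo [4,5], patch [5,8], patch [10,9]; all 4 tasks appear in both, in order. dp[11][9] = 4 confirms this is the maximum.

4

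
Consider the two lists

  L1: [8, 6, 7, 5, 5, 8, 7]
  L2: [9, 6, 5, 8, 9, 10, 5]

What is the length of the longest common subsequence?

Pick 6 at L1[2]=L2[2] → 5 at L1[4]=L2[3] → 5 at L1[5]=L2[7]; all 3 values appear in both, in order. dp[7][7] = 3 confirms this is the maximum.

3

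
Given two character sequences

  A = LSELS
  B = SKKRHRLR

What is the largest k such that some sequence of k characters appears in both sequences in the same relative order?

2

Let dp[i][j] be the LCS length of the first i characters of A and the first j characters of B. dp[i][j] = dp[i-1][j-1]+1 when the i-th and j-th characters match, else max(dp[i-1][j], dp[i][j-1]).
    ·  S  K  K  R  H  R  L  R
 ·  0  0  0  0  0  0  0  0  0
 L  0  0  0  0  0  0  0  1  1
 S  0  1  1  1  1  1  1  1  1
 E  0  1  1  1  1  1  1  1  1
 L  0  1  1  1  1  1  1  2  2
 S  0  1  1  1  1  1  1  2  2
dp[5][8] = 2. One LCS (by backtracking along matches): SL.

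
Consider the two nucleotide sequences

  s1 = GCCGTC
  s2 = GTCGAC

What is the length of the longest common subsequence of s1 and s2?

4

One common subsequence of length 4: G at s1[1]=s2[1], C at s1[3]=s2[3], G at s1[4]=s2[4], C at s1[6]=s2[6]. The LCS DP gives dp[6][6] = 4, so this is optimal.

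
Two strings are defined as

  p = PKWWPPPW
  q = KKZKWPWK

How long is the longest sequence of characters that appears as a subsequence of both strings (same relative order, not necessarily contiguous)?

Pick K (p #2, q #4), W (p #4, q #5), P (p #7, q #6), W (p #8, q #7); all 4 characters appear in both, in order. dp[8][8] = 4 confirms this is the maximum.

4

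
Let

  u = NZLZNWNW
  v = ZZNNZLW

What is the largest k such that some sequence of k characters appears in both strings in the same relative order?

5

Let dp[i][j] be the LCS length of the first i characters of u and the first j characters of v. dp[i][j] = dp[i-1][j-1]+1 when the i-th and j-th characters match, else max(dp[i-1][j], dp[i][j-1]).
    ·  Z  Z  N  N  Z  L  W
 ·  0  0  0  0  0  0  0  0
 N  0  0  0  1  1  1  1  1
 Z  0  1  1  1  1  2  2  2
 L  0  1  1  1  1  2  3  3
 Z  0  1  2  2  2  2  3  3
 N  0  1  2  3  3  3  3  3
 W  0  1  2  3  3  3  3  4
 N  0  1  2  3  4  4  4  4
 W  0  1  2  3  4  4  4  5
dp[8][7] = 5. One LCS (by backtracking along matches): ZZNNW.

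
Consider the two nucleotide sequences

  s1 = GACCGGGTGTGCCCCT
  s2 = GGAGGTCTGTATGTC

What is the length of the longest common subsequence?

One common subsequence of length 9: G at s1[1]=s2[2] → A at s1[2]=s2[3] → G at s1[5]=s2[4] → G at s1[6]=s2[5] → G at s1[7]=s2[9] → T at s1[8]=s2[12] → G at s1[9]=s2[13] → T at s1[10]=s2[14] → C at s1[15]=s2[15]. Since dp[16][15] = 9, nothing longer is possible.

9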